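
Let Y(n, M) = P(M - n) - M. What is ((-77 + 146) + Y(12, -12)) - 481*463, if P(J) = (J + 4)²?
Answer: -222222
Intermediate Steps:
P(J) = (4 + J)²
Y(n, M) = (4 + M - n)² - M (Y(n, M) = (4 + (M - n))² - M = (4 + M - n)² - M)
((-77 + 146) + Y(12, -12)) - 481*463 = ((-77 + 146) + ((4 - 12 - 1*12)² - 1*(-12))) - 481*463 = (69 + ((4 - 12 - 12)² + 12)) - 222703 = (69 + ((-20)² + 12)) - 222703 = (69 + (400 + 12)) - 222703 = (69 + 412) - 222703 = 481 - 222703 = -222222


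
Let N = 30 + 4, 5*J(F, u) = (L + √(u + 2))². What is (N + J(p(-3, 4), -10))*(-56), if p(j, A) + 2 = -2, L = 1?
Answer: -9128/5 - 224*I*√2/5 ≈ -1825.6 - 63.357*I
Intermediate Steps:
p(j, A) = -4 (p(j, A) = -2 - 2 = -4)
J(F, u) = (1 + √(2 + u))²/5 (J(F, u) = (1 + √(u + 2))²/5 = (1 + √(2 + u))²/5)
N = 34
(N + J(p(-3, 4), -10))*(-56) = (34 + (1 + √(2 - 10))²/5)*(-56) = (34 + (1 + √(-8))²/5)*(-56) = (34 + (1 + 2*I*√2)²/5)*(-56) = -1904 - 56*(1 + 2*I*√2)²/5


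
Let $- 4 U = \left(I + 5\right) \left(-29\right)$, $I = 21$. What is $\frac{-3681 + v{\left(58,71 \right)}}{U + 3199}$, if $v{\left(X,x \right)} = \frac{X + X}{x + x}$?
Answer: $- \frac{522586}{481025} \approx -1.0864$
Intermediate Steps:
$v{\left(X,x \right)} = \frac{X}{x}$ ($v{\left(X,x \right)} = \frac{2 X}{2 x} = 2 X \frac{1}{2 x} = \frac{X}{x}$)
$U = \frac{377}{2}$ ($U = - \frac{\left(21 + 5\right) \left(-29\right)}{4} = - \frac{26 \left(-29\right)}{4} = \left(- \frac{1}{4}\right) \left(-754\right) = \frac{377}{2} \approx 188.5$)
$\frac{-3681 + v{\left(58,71 \right)}}{U + 3199} = \frac{-3681 + \frac{58}{71}}{\frac{377}{2} + 3199} = \frac{-3681 + 58 \cdot \frac{1}{71}}{\frac{6775}{2}} = \left(-3681 + \frac{58}{71}\right) \frac{2}{6775} = \left(- \frac{261293}{71}\right) \frac{2}{6775} = - \frac{522586}{481025}$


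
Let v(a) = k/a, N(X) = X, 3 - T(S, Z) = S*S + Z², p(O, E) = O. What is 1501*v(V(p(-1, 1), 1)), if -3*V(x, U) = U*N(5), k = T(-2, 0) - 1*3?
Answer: 18012/5 ≈ 3602.4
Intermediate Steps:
T(S, Z) = 3 - S² - Z² (T(S, Z) = 3 - (S*S + Z²) = 3 - (S² + Z²) = 3 + (-S² - Z²) = 3 - S² - Z²)
k = -4 (k = (3 - 1*(-2)² - 1*0²) - 1*3 = (3 - 1*4 - 1*0) - 3 = (3 - 4 + 0) - 3 = -1 - 3 = -4)
V(x, U) = -5*U/3 (V(x, U) = -U*5/3 = -5*U/3)
v(a) = -4/a
1501*v(V(p(-1, 1), 1)) = 1501*(-4/((-5/3*1))) = 1501*(-4/(-5/3)) = 1501*(-4*(-⅗)) = 1501*(12/5) = 18012/5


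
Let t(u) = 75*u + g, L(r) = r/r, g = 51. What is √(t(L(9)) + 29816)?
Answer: √29942 ≈ 173.04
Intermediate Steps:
L(r) = 1
t(u) = 51 + 75*u (t(u) = 75*u + 51 = 51 + 75*u)
√(t(L(9)) + 29816) = √((51 + 75*1) + 29816) = √((51 + 75) + 29816) = √(126 + 29816) = √29942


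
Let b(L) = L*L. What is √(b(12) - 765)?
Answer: 3*I*√69 ≈ 24.92*I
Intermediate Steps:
b(L) = L²
√(b(12) - 765) = √(12² - 765) = √(144 - 765) = √(-621) = 3*I*√69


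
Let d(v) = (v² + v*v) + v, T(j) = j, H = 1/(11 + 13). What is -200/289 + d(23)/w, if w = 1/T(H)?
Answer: 307609/6936 ≈ 44.350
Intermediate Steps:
H = 1/24 ≈ 0.041667
w = 24 (w = 1/(1/24) = 24)
d(v) = v + 2*v² (d(v) = (v² + v²) + v = 2*v² + v = v + 2*v²)
-200/289 + d(23)/w = -200/289 + (23*(1 + 2*23))/24 = -200*1/289 + (23*(1 + 46))*(1/24) = -200/289 + (23*47)*(1/24) = -200/289 + 1081*(1/24) = -200/289 + 1081/24 = 307609/6936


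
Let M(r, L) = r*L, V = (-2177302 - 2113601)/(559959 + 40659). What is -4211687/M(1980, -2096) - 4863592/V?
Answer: 1347007722134974649/1978621191360 ≈ 6.8078e+5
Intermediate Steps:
V = -1430301/200206 (V = -4290903/600618 = -4290903*1/600618 = -1430301/200206 ≈ -7.1441)
M(r, L) = L*r
-4211687/M(1980, -2096) - 4863592/V = -4211687/((-2096*1980)) - 4863592/(-1430301/200206) = -4211687/(-4150080) - 4863592*(-200206/1430301) = -4211687*(-1/4150080) + 973720299952/1430301 = 4211687/4150080 + 973720299952/1430301 = 1347007722134974649/1978621191360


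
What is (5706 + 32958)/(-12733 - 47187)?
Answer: -4833/7490 ≈ -0.64526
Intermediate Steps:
(5706 + 32958)/(-12733 - 47187) = 38664/(-59920) = 38664*(-1/59920) = -4833/7490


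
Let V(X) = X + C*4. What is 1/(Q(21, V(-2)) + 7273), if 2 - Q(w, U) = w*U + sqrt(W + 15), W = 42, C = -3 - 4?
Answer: 2635/20829656 + sqrt(57)/62488968 ≈ 0.00012662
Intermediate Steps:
C = -7
V(X) = -28 + X (V(X) = X - 7*4 = X - 28 = -28 + X)
Q(w, U) = 2 - sqrt(57) - U*w (Q(w, U) = 2 - (w*U + sqrt(42 + 15)) = 2 - (U*w + sqrt(57)) = 2 - (sqrt(57) + U*w) = 2 + (-sqrt(57) - U*w) = 2 - sqrt(57) - U*w)
1/(Q(21, V(-2)) + 7273) = 1/((2 - sqrt(57) - 1*(-28 - 2)*21) + 7273) = 1/((2 - sqrt(57) - 1*(-30)*21) + 7273) = 1/((2 - sqrt(57) + 630) + 7273) = 1/((632 - sqrt(57)) + 7273) = 1/(7905 - sqrt(57))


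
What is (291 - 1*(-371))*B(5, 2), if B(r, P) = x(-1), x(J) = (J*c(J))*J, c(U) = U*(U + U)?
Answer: 1324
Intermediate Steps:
c(U) = 2*U² (c(U) = U*(2*U) = 2*U²)
x(J) = 2*J⁴ (x(J) = (J*(2*J²))*J = (2*J³)*J = 2*J⁴)
B(r, P) = 2 (B(r, P) = 2*(-1)⁴ = 2*1 = 2)
(291 - 1*(-371))*B(5, 2) = (291 - 1*(-371))*2 = (291 + 371)*2 = 662*2 = 1324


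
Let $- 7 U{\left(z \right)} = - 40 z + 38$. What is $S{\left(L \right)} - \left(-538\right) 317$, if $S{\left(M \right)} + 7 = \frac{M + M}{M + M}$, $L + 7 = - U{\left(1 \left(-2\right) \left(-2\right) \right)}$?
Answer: $170540$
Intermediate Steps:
$U{\left(z \right)} = - \frac{38}{7} + \frac{40 z}{7}$ ($U{\left(z \right)} = - \frac{- 40 z + 38}{7} = - \frac{38 - 40 z}{7} = - \frac{38}{7} + \frac{40 z}{7}$)
$L = - \frac{171}{7}$ ($L = -7 - \left(- \frac{38}{7} + \frac{40 \cdot 1 \left(-2\right) \left(-2\right)}{7}\right) = -7 - \left(- \frac{38}{7} + \frac{40 \left(\left(-2\right) \left(-2\right)\right)}{7}\right) = -7 - \left(- \frac{38}{7} + \frac{40}{7} \cdot 4\right) = -7 - \left(- \frac{38}{7} + \frac{160}{7}\right) = -7 - \frac{122}{7} = - \frac{171}{7} \approx -24.429$)
$S{\left(M \right)} = -6$ ($S{\left(M \right)} = -7 + \frac{M + M}{M + M} = -7 + \frac{2 M}{2 M} = -7 + 2 M \frac{1}{2 M} = -7 + 1 = -6$)
$S{\left(L \right)} - \left(-538\right) 317 = -6 - \left(-538\right) 317 = -6 - -170546 = -6 + 170546 = 170540$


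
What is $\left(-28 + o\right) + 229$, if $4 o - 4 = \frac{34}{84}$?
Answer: $\frac{33953}{168} \approx 202.1$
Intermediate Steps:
$o = \frac{185}{168}$ ($o = 1 + \frac{34 \cdot \frac{1}{84}}{4} = 1 + \frac{1}{4} \cdot \frac{17}{42} = 1 + \frac{17}{168} = \frac{185}{168} \approx 1.1012$)
$\left(-28 + o\right) + 229 = \left(-28 + \frac{185}{168}\right) + 229 = - \frac{4519}{168} + 229 = \frac{33953}{168}$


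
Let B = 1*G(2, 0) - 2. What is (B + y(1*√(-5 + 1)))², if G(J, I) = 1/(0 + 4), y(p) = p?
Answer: (7 - 8*I)²/16 ≈ -0.9375 - 7.0*I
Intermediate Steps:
G(J, I) = ¼ (G(J, I) = 1/4 = ¼)
B = -7/4 (B = 1*(¼) - 2 = ¼ - 2 = -7/4 ≈ -1.7500)
(B + y(1*√(-5 + 1)))² = (-7/4 + 1*√(-5 + 1))² = (-7/4 + 1*√(-4))² = (-7/4 + 1*(2*I))² = (-7/4 + 2*I)²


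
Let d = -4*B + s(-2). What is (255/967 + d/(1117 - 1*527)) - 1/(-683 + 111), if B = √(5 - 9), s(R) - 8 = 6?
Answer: 47185833/163171580 - 4*I/295 ≈ 0.28918 - 0.013559*I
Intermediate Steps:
s(R) = 14 (s(R) = 8 + 6 = 14)
B = 2*I (B = √(-4) = 2*I ≈ 2.0*I)
d = 14 - 8*I (d = -8*I + 14 = 14 - 8*I ≈ 14.0 - 8.0*I)
(255/967 + d/(1117 - 1*527)) - 1/(-683 + 111) = (255/967 + (14 - 8*I)/(1117 - 1*527)) - 1/(-683 + 111) = (255*(1/967) + (14 - 8*I)/(1117 - 527)) - 1/(-572) = (255/967 + (14 - 8*I)/590) - 1*(-1/572) = (255/967 + (14 - 8*I)*(1/590)) + 1/572 = (255/967 + (7/295 - 4*I/295)) + 1/572 = (81994/285265 - 4*I/295) + 1/572 = 47185833/163171580 - 4*I/295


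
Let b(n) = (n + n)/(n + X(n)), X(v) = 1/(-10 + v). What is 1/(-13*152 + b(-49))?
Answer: -1446/2854405 ≈ -0.00050659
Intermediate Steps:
b(n) = 2*n/(n + 1/(-10 + n)) (b(n) = (n + n)/(n + 1/(-10 + n)) = (2*n)/(n + 1/(-10 + n)) = 2*n/(n + 1/(-10 + n)))
1/(-13*152 + b(-49)) = 1/(-13*152 + 2*(-49)*(-10 - 49)/(1 - 49*(-10 - 49))) = 1/(-1976 + 2*(-49)*(-59)/(1 - 49*(-59))) = 1/(-1976 + 2*(-49)*(-59)/(1 + 2891)) = 1/(-1976 + 2*(-49)*(-59)/2892) = 1/(-1976 + 2*(-49)*(1/2892)*(-59)) = 1/(-1976 + 2891/1446) = 1/(-2854405/1446) = -1446/2854405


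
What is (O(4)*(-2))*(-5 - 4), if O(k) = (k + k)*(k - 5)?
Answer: -144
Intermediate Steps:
O(k) = 2*k*(-5 + k) (O(k) = (2*k)*(-5 + k) = 2*k*(-5 + k))
(O(4)*(-2))*(-5 - 4) = ((2*4*(-5 + 4))*(-2))*(-5 - 4) = ((2*4*(-1))*(-2))*(-9) = -8*(-2)*(-9) = 16*(-9) = -144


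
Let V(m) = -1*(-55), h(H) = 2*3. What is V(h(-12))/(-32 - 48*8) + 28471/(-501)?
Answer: -11871491/208416 ≈ -56.961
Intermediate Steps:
h(H) = 6
V(m) = 55
V(h(-12))/(-32 - 48*8) + 28471/(-501) = 55/(-32 - 48*8) + 28471/(-501) = 55/(-32 - 384) + 28471*(-1/501) = 55/(-416) - 28471/501 = 55*(-1/416) - 28471/501 = -55/416 - 28471/501 = -11871491/208416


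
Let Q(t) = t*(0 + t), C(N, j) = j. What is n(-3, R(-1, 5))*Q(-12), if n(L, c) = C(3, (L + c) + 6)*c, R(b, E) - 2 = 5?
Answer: 10080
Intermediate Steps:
R(b, E) = 7 (R(b, E) = 2 + 5 = 7)
Q(t) = t**2 (Q(t) = t*t = t**2)
n(L, c) = c*(6 + L + c) (n(L, c) = ((L + c) + 6)*c = (6 + L + c)*c = c*(6 + L + c))
n(-3, R(-1, 5))*Q(-12) = (7*(6 - 3 + 7))*(-12)**2 = (7*10)*144 = 70*144 = 10080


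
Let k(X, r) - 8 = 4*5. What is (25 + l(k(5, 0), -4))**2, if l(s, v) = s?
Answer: 2809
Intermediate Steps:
k(X, r) = 28 (k(X, r) = 8 + 4*5 = 8 + 20 = 28)
(25 + l(k(5, 0), -4))**2 = (25 + 28)**2 = 53**2 = 2809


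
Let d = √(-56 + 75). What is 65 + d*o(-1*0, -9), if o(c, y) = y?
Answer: 65 - 9*√19 ≈ 25.770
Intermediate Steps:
d = √19 ≈ 4.3589
65 + d*o(-1*0, -9) = 65 + √19*(-9) = 65 - 9*√19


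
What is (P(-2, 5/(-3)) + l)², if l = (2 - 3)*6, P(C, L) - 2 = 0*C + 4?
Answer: 0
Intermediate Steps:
P(C, L) = 6 (P(C, L) = 2 + (0*C + 4) = 2 + (0 + 4) = 2 + 4 = 6)
l = -6 (l = -1*6 = -6)
(P(-2, 5/(-3)) + l)² = (6 - 6)² = 0² = 0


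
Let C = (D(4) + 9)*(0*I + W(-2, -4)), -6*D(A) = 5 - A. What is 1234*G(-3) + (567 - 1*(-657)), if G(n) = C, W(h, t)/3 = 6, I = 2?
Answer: 197430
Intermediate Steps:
W(h, t) = 18 (W(h, t) = 3*6 = 18)
D(A) = -5/6 + A/6 (D(A) = -(5 - A)/6 = -5/6 + A/6)
C = 159 (C = ((-5/6 + (1/6)*4) + 9)*(0*2 + 18) = ((-5/6 + 2/3) + 9)*(0 + 18) = (-1/6 + 9)*18 = (53/6)*18 = 159)
G(n) = 159
1234*G(-3) + (567 - 1*(-657)) = 1234*159 + (567 - 1*(-657)) = 196206 + (567 + 657) = 196206 + 1224 = 197430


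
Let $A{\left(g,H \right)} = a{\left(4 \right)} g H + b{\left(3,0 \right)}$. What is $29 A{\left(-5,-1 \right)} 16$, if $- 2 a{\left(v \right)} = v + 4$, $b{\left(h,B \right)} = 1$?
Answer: $-8816$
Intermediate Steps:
$a{\left(v \right)} = -2 - \frac{v}{2}$ ($a{\left(v \right)} = - \frac{v + 4}{2} = - \frac{4 + v}{2} = -2 - \frac{v}{2}$)
$A{\left(g,H \right)} = 1 - 4 H g$ ($A{\left(g,H \right)} = \left(-2 - 2\right) g H + 1 = - 4 g H + 1 = - 4 H g + 1 = 1 - 4 H g$)
$29 A{\left(-5,-1 \right)} 16 = 29 \left(1 - \left(-4\right) \left(-5\right)\right) 16 = 29 \left(1 - 20\right) 16 = 29 \left(-19\right) 16 = \left(-551\right) 16 = -8816$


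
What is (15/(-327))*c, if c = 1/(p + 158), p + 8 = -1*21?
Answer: -5/14061 ≈ -0.00035559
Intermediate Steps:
p = -29 (p = -8 - 1*21 = -8 - 21 = -29)
c = 1/129 (c = 1/(-29 + 158) = 1/129 ≈ 0.0077519)
(15/(-327))*c = (15/(-327))*(1/129) = (15*(-1/327))*(1/129) = -5/109*1/129 = -5/14061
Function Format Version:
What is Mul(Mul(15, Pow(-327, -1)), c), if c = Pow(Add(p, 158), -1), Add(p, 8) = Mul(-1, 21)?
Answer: Rational(-5, 14061) ≈ -0.00035559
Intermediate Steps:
p = -29 (p = Add(-8, Mul(-1, 21)) = Add(-8, -21) = -29)
c = Rational(1, 129) (c = Pow(Add(-29, 158), -1) = Pow(129, -1) = Rational(1, 129) ≈ 0.0077519)
Mul(Mul(15, Pow(-327, -1)), c) = Mul(Mul(15, Pow(-327, -1)), Rational(1, 129)) = Mul(Mul(15, Rational(-1, 327)), Rational(1, 129)) = Mul(Rational(-5, 109), Rational(1, 129)) = Rational(-5, 14061)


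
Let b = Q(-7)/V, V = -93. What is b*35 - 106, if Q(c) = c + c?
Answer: -9368/93 ≈ -100.73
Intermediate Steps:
Q(c) = 2*c
b = 14/93 (b = (2*(-7))/(-93) = -14*(-1/93) = 14/93 ≈ 0.15054)
b*35 - 106 = (14/93)*35 - 106 = 490/93 - 106 = -9368/93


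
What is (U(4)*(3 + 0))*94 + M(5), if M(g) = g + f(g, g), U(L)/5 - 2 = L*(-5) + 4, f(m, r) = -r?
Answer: -19740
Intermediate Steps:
U(L) = 30 - 25*L (U(L) = 10 + 5*(L*(-5) + 4) = 10 + 5*(-5*L + 4) = 10 + 5*(4 - 5*L) = 10 + (20 - 25*L) = 30 - 25*L)
M(g) = 0 (M(g) = g - g = 0)
(U(4)*(3 + 0))*94 + M(5) = ((30 - 25*4)*(3 + 0))*94 + 0 = ((30 - 100)*3)*94 + 0 = -70*3*94 + 0 = -210*94 + 0 = -19740 + 0 = -19740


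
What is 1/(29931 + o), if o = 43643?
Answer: 1/73574 ≈ 1.3592e-5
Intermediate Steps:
1/(29931 + o) = 1/(29931 + 43643) = 1/73574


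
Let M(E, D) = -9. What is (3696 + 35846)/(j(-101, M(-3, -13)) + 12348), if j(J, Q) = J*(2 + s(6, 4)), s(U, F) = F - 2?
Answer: 19771/5972 ≈ 3.3106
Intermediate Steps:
s(U, F) = -2 + F
j(J, Q) = 4*J (j(J, Q) = J*(2 + (-2 + 4)) = J*(2 + 2) = J*4 = 4*J)
(3696 + 35846)/(j(-101, M(-3, -13)) + 12348) = (3696 + 35846)/(4*(-101) + 12348) = 39542/(-404 + 12348) = 39542/11944 = 39542*(1/11944) = 19771/5972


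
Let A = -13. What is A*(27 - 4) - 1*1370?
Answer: -1669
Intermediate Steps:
A*(27 - 4) - 1*1370 = -13*(27 - 4) - 1*1370 = -13*23 - 1370 = -299 - 1370 = -1669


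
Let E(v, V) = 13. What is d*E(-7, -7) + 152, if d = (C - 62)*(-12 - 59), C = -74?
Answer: 125680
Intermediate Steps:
d = 9656 (d = (-74 - 62)*(-12 - 59) = -136*(-71) = 9656)
d*E(-7, -7) + 152 = 9656*13 + 152 = 125528 + 152 = 125680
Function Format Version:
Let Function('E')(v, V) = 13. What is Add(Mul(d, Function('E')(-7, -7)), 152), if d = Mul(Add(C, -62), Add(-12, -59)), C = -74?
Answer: 125680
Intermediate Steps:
d = 9656 (d = Mul(Add(-74, -62), Add(-12, -59)) = Mul(-136, -71) = 9656)
Add(Mul(d, Function('E')(-7, -7)), 152) = Add(Mul(9656, 13), 152) = Add(125528, 152) = 125680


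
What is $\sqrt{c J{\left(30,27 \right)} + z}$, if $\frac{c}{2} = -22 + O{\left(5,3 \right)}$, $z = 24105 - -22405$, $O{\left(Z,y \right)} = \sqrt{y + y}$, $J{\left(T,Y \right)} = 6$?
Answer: $\sqrt{46246 + 12 \sqrt{6}} \approx 215.12$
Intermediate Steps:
$O{\left(Z,y \right)} = \sqrt{2} \sqrt{y}$ ($O{\left(Z,y \right)} = \sqrt{2 y} = \sqrt{2} \sqrt{y}$)
$z = 46510$ ($z = 24105 + 22405 = 46510$)
$c = -44 + 2 \sqrt{6}$ ($c = 2 \left(-22 + \sqrt{2} \sqrt{3}\right) = 2 \left(-22 + \sqrt{6}\right) = -44 + 2 \sqrt{6} \approx -39.101$)
$\sqrt{c J{\left(30,27 \right)} + z} = \sqrt{\left(-44 + 2 \sqrt{6}\right) 6 + 46510} = \sqrt{\left(-264 + 12 \sqrt{6}\right) + 46510} = \sqrt{46246 + 12 \sqrt{6}}$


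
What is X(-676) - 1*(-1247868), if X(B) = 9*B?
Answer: 1241784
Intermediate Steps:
X(-676) - 1*(-1247868) = 9*(-676) - 1*(-1247868) = -6084 + 1247868 = 1241784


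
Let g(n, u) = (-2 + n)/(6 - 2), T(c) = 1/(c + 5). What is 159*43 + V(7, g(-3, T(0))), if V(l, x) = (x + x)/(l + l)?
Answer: 191431/28 ≈ 6836.8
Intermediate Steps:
T(c) = 1/(5 + c)
g(n, u) = -½ + n/4 (g(n, u) = (-2 + n)/4 = (-2 + n)*(¼) = -½ + n/4)
V(l, x) = x/l (V(l, x) = (2*x)/((2*l)) = (2*x)*(1/(2*l)) = x/l)
159*43 + V(7, g(-3, T(0))) = 159*43 + (-½ + (¼)*(-3))/7 = 6837 + (-½ - ¾)*(⅐) = 6837 - 5/4*⅐ = 6837 - 5/28 = 191431/28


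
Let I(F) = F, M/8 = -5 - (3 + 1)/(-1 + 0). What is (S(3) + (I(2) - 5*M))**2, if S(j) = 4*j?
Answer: 2916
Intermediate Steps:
M = -8 (M = 8*(-5 - (3 + 1)/(-1 + 0)) = 8*(-5 - 4/(-1)) = 8*(-5 - 4*(-1)) = 8*(-5 - 1*(-4)) = 8*(-5 + 4) = 8*(-1) = -8)
(S(3) + (I(2) - 5*M))**2 = (4*3 + (2 - 5*(-8)))**2 = (12 + (2 + 40))**2 = (12 + 42)**2 = 54**2 = 2916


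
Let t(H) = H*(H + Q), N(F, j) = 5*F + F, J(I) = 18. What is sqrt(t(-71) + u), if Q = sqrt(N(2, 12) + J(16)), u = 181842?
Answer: sqrt(186883 - 71*sqrt(30)) ≈ 431.85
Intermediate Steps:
N(F, j) = 6*F
Q = sqrt(30) (Q = sqrt(6*2 + 18) = sqrt(12 + 18) = sqrt(30) ≈ 5.4772)
t(H) = H*(H + sqrt(30))
sqrt(t(-71) + u) = sqrt(-71*(-71 + sqrt(30)) + 181842) = sqrt((5041 - 71*sqrt(30)) + 181842) = sqrt(186883 - 71*sqrt(30))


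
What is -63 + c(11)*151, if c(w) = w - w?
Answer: -63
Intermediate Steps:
c(w) = 0
-63 + c(11)*151 = -63 + 0*151 = -63 + 0 = -63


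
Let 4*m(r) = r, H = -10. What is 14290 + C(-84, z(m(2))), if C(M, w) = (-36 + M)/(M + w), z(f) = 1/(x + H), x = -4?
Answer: 16821010/1177 ≈ 14291.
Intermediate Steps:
m(r) = r/4
z(f) = -1/14 (z(f) = 1/(-4 - 10) = 1/(-14) = -1/14)
C(M, w) = (-36 + M)/(M + w)
14290 + C(-84, z(m(2))) = 14290 + (-36 - 84)/(-84 - 1/14) = 14290 - 120/(-1177/14) = 14290 - 14/1177*(-120) = 14290 + 1680/1177 = 16821010/1177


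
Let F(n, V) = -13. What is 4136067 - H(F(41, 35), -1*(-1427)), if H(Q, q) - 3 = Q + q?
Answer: 4134650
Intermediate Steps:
H(Q, q) = 3 + Q + q (H(Q, q) = 3 + (Q + q) = 3 + Q + q)
4136067 - H(F(41, 35), -1*(-1427)) = 4136067 - (3 - 13 - 1*(-1427)) = 4136067 - (3 - 13 + 1427) = 4136067 - 1*1417 = 4136067 - 1417 = 4134650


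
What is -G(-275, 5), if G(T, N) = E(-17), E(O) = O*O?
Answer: -289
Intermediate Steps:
E(O) = O²
G(T, N) = 289 (G(T, N) = (-17)² = 289)
-G(-275, 5) = -1*289 = -289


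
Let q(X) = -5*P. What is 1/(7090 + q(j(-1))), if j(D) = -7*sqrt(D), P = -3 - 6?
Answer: 1/7135 ≈ 0.00014015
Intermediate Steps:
P = -9
q(X) = 45 (q(X) = -5*(-9) = 45)
1/(7090 + q(j(-1))) = 1/(7090 + 45) = 1/7135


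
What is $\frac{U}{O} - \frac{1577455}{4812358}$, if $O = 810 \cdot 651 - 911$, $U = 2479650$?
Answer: $\frac{11102592780155}{2533220438842} \approx 4.3828$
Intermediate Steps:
$O = 526399$ ($O = 527310 - 911 = 526399$)
$\frac{U}{O} - \frac{1577455}{4812358} = \frac{2479650}{526399} - \frac{1577455}{4812358} = \frac{11102592780155}{2533220438842}$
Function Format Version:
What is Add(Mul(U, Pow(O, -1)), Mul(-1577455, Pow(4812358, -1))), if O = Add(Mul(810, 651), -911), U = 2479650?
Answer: Rational(11102592780155, 2533220438842) ≈ 4.3828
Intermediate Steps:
O = 526399 (O = Add(527310, -911) = 526399)
Add(Mul(U, Pow(O, -1)), Mul(-1577455, Pow(4812358, -1))) = Add(Mul(2479650, Pow(526399, -1)), Mul(-1577455, Pow(4812358, -1))) = Add(Mul(2479650, Rational(1, 526399)), Mul(-1577455, Rational(1, 4812358))) = Add(Rational(2479650, 526399), Rational(-1577455, 4812358)) = Rational(11102592780155, 2533220438842)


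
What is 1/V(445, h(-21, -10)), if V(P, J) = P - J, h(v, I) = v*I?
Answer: 1/235 ≈ 0.0042553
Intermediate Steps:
h(v, I) = I*v
1/V(445, h(-21, -10)) = 1/(445 - (-10)*(-21)) = 1/(445 - 1*210) = 1/(445 - 210) = 1/235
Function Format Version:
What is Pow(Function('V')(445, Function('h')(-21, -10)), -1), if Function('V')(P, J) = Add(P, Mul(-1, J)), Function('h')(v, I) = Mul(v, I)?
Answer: Rational(1, 235) ≈ 0.0042553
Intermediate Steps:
Function('h')(v, I) = Mul(I, v)
Pow(Function('V')(445, Function('h')(-21, -10)), -1) = Pow(Add(445, Mul(-1, Mul(-10, -21))), -1) = Pow(Add(445, Mul(-1, 210)), -1) = Pow(Add(445, -210), -1) = Pow(235, -1) = Rational(1, 235)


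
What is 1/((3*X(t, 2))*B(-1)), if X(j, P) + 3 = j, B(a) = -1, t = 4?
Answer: -1/3 ≈ -0.33333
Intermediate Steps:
X(j, P) = -3 + j
1/((3*X(t, 2))*B(-1)) = 1/((3*(-3 + 4))*(-1)) = 1/((3*1)*(-1)) = 1/(3*(-1)) = 1/(-3) = -1/3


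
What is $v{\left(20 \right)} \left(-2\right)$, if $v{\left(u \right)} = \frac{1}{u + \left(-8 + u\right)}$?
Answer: $- \frac{1}{16} \approx -0.0625$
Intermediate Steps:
$v{\left(u \right)} = \frac{1}{-8 + 2 u}$
$v{\left(20 \right)} \left(-2\right) = \frac{1}{2 \left(-4 + 20\right)} \left(-2\right) = \frac{1}{2 \cdot 16} \left(-2\right) = \frac{1}{2} \cdot \frac{1}{16} \left(-2\right) = \frac{1}{32} \left(-2\right) = - \frac{1}{16}$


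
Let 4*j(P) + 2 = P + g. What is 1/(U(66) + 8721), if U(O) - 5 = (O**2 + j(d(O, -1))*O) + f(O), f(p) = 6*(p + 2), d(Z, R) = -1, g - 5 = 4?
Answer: 1/13589 ≈ 7.3589e-5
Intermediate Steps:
g = 9 (g = 5 + 4 = 9)
f(p) = 12 + 6*p (f(p) = 6*(2 + p) = 12 + 6*p)
j(P) = 7/4 + P/4 (j(P) = -1/2 + (P + 9)/4 = -1/2 + (9 + P)/4 = -1/2 + (9/4 + P/4) = 7/4 + P/4)
U(O) = 17 + O**2 + 15*O/2 (U(O) = 5 + ((O**2 + (7/4 + (1/4)*(-1))*O) + (12 + 6*O)) = 5 + ((O**2 + (7/4 - 1/4)*O) + (12 + 6*O)) = 5 + ((O**2 + 3*O/2) + (12 + 6*O)) = 5 + (12 + O**2 + 15*O/2) = 17 + O**2 + 15*O/2)
1/(U(66) + 8721) = 1/((17 + 66**2 + (15/2)*66) + 8721) = 1/((17 + 4356 + 495) + 8721) = 1/(4868 + 8721) = 1/13589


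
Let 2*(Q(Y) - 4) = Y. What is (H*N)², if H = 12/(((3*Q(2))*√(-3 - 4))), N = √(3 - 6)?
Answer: 48/175 ≈ 0.27429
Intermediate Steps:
Q(Y) = 4 + Y/2
N = I*√3 (N = √(-3) = I*√3 ≈ 1.732*I)
H = -4*I*√7/35 (H = 12/(((3*(4 + (½)*2))*√(-3 - 4))) = 12/(((3*(4 + 1))*√(-7))) = 12/(((3*5)*(I*√7))) = 12/((15*(I*√7))) = 12/((15*I*√7)) = 12*(-I*√7/105) = -4*I*√7/35 ≈ -0.30237*I)
(H*N)² = ((-4*I*√7/35)*(I*√3))² = (4*√21/35)² = 48/175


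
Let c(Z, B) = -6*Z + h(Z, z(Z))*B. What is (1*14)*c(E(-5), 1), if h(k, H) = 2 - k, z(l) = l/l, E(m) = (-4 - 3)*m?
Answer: -3402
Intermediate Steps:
E(m) = -7*m
z(l) = 1
c(Z, B) = -6*Z + B*(2 - Z) (c(Z, B) = -6*Z + (2 - Z)*B = -6*Z + B*(2 - Z))
(1*14)*c(E(-5), 1) = (1*14)*(-(-42)*(-5) - 1*1*(-2 - 7*(-5))) = 14*(-6*35 - 1*1*(-2 + 35)) = 14*(-210 - 1*1*33) = 14*(-210 - 33) = 14*(-243) = -3402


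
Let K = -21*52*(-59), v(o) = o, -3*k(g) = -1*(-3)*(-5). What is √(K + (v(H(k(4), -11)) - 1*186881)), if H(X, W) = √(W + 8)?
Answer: √(-122453 + I*√3) ≈ 0.002 + 349.93*I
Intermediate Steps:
k(g) = 5 (k(g) = -(-1*(-3))*(-5)/3 = -(-5) = -⅓*(-15) = 5)
H(X, W) = √(8 + W)
K = 64428 (K = -1092*(-59) = 64428)
√(K + (v(H(k(4), -11)) - 1*186881)) = √(64428 + (√(8 - 11) - 1*186881)) = √(64428 + (√(-3) - 186881)) = √(64428 + (I*√3 - 186881)) = √(64428 + (-186881 + I*√3)) = √(-122453 + I*√3)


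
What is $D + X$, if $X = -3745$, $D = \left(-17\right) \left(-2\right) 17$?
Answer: $-3167$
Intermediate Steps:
$D = 578$ ($D = 34 \cdot 17 = 578$)
$D + X = 578 - 3745 = -3167$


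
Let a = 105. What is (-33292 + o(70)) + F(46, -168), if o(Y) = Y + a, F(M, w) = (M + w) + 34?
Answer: -33205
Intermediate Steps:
F(M, w) = 34 + M + w
o(Y) = 105 + Y (o(Y) = Y + 105 = 105 + Y)
(-33292 + o(70)) + F(46, -168) = (-33292 + (105 + 70)) + (34 + 46 - 168) = (-33292 + 175) - 88 = -33117 - 88 = -33205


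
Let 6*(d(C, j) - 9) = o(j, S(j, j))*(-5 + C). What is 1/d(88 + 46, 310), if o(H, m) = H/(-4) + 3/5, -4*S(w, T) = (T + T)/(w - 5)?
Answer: -20/32887 ≈ -0.00060814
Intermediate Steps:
S(w, T) = -T/(2*(-5 + w)) (S(w, T) = -(T + T)/(4*(w - 5)) = -2*T/(4*(-5 + w)) = -T/(2*(-5 + w)))
o(H, m) = ⅗ - H/4 (o(H, m) = H*(-¼) + 3*(⅕) = -H/4 + ⅗ = ⅗ - H/4)
d(C, j) = 9 + (-5 + C)*(⅗ - j/4)/6 (d(C, j) = 9 + ((⅗ - j/4)*(-5 + C))/6 = 9 + ((-5 + C)*(⅗ - j/4))/6 = 9 + (-5 + C)*(⅗ - j/4)/6)
1/d(88 + 46, 310) = 1/(17/2 + (5/24)*310 - (88 + 46)*(-12 + 5*310)/120) = 1/(17/2 + 775/12 - 1/120*134*(-12 + 1550)) = 1/(17/2 + 775/12 - 1/120*134*1538) = 1/(17/2 + 775/12 - 51523/30) = 1/(-32887/20) = -20/32887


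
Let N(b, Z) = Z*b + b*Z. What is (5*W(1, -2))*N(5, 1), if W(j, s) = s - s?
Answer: 0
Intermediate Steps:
N(b, Z) = 2*Z*b (N(b, Z) = Z*b + Z*b = 2*Z*b)
W(j, s) = 0
(5*W(1, -2))*N(5, 1) = (5*0)*(2*1*5) = 0*10 = 0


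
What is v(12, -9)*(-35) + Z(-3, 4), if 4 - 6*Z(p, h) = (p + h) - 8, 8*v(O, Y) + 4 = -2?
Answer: 337/12 ≈ 28.083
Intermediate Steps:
v(O, Y) = -¾ (v(O, Y) = -½ + (⅛)*(-2) = -½ - ¼ = -¾)
Z(p, h) = 2 - h/6 - p/6 (Z(p, h) = ⅔ - ((p + h) - 8)/6 = ⅔ - ((h + p) - 8)/6 = ⅔ - (-8 + h + p)/6 = ⅔ + (4/3 - h/6 - p/6) = 2 - h/6 - p/6)
v(12, -9)*(-35) + Z(-3, 4) = -¾*(-35) + (2 - ⅙*4 - ⅙*(-3)) = 105/4 + (2 - ⅔ + ½) = 105/4 + 11/6 = 337/12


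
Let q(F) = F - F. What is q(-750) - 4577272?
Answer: -4577272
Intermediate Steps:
q(F) = 0
q(-750) - 4577272 = 0 - 4577272 = -4577272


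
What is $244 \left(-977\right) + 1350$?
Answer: $-237038$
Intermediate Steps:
$244 \left(-977\right) + 1350 = -238388 + 1350 = -237038$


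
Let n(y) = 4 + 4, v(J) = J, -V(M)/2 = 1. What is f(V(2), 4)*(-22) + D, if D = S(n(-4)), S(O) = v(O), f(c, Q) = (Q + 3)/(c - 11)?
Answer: 258/13 ≈ 19.846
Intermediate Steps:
V(M) = -2 (V(M) = -2*1 = -2)
f(c, Q) = (3 + Q)/(-11 + c)
n(y) = 8
S(O) = O
D = 8
f(V(2), 4)*(-22) + D = ((3 + 4)/(-11 - 2))*(-22) + 8 = (7/(-13))*(-22) + 8 = -1/13*7*(-22) + 8 = -7/13*(-22) + 8 = 154/13 + 8 = 258/13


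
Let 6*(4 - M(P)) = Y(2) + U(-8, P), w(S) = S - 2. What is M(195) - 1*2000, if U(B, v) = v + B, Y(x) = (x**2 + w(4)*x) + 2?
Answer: -12173/6 ≈ -2028.8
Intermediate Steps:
w(S) = -2 + S
Y(x) = 2 + x**2 + 2*x (Y(x) = (x**2 + (-2 + 4)*x) + 2 = (x**2 + 2*x) + 2 = 2 + x**2 + 2*x)
U(B, v) = B + v
M(P) = 11/3 - P/6 (M(P) = 4 - ((2 + 2**2 + 2*2) + (-8 + P))/6 = 4 - ((2 + 4 + 4) + (-8 + P))/6 = 4 - (10 + (-8 + P))/6 = 4 - (2 + P)/6 = 4 + (-1/3 - P/6) = 11/3 - P/6)
M(195) - 1*2000 = (11/3 - 1/6*195) - 1*2000 = (11/3 - 65/2) - 2000 = -173/6 - 2000 = -12173/6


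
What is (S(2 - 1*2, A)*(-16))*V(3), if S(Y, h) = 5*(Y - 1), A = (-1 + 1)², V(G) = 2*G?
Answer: 480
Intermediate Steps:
A = 0 (A = 0² = 0)
S(Y, h) = -5 + 5*Y (S(Y, h) = 5*(-1 + Y) = -5 + 5*Y)
(S(2 - 1*2, A)*(-16))*V(3) = ((-5 + 5*(2 - 1*2))*(-16))*(2*3) = ((-5 + 5*(2 - 2))*(-16))*6 = ((-5 + 5*0)*(-16))*6 = ((-5 + 0)*(-16))*6 = -5*(-16)*6 = 80*6 = 480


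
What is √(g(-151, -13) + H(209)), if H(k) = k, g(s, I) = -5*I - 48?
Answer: √226 ≈ 15.033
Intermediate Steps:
g(s, I) = -48 - 5*I
√(g(-151, -13) + H(209)) = √((-48 - 5*(-13)) + 209) = √((-48 + 65) + 209) = √(17 + 209) = √226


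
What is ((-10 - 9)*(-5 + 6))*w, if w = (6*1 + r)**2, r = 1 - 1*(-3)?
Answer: -1900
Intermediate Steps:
r = 4 (r = 1 + 3 = 4)
w = 100 (w = (6*1 + 4)**2 = (6 + 4)**2 = 10**2 = 100)
((-10 - 9)*(-5 + 6))*w = ((-10 - 9)*(-5 + 6))*100 = -19*1*100 = -19*100 = -1900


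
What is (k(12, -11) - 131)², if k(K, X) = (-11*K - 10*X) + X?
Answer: 26896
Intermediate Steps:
k(K, X) = -11*K - 9*X
(k(12, -11) - 131)² = ((-11*12 - 9*(-11)) - 131)² = ((-132 + 99) - 131)² = (-33 - 131)² = (-164)² = 26896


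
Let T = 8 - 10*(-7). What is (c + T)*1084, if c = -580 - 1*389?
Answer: -965844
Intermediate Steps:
T = 78 (T = 8 + 70 = 78)
c = -969 (c = -580 - 389 = -969)
(c + T)*1084 = (-969 + 78)*1084 = -891*1084 = -965844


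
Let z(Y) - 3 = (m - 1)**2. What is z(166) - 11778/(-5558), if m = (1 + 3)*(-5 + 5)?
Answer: 17005/2779 ≈ 6.1191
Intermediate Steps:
m = 0 (m = 4*0 = 0)
z(Y) = 4 (z(Y) = 3 + (0 - 1)**2 = 3 + (-1)**2 = 3 + 1 = 4)
z(166) - 11778/(-5558) = 4 - 11778/(-5558) = 4 - 11778*(-1)/5558 = 4 - 1*(-5889/2779) = 4 + 5889/2779 = 17005/2779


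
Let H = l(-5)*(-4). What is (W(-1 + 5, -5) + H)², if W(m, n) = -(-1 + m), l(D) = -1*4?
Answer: 169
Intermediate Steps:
l(D) = -4
W(m, n) = 1 - m
H = 16 (H = -4*(-4) = 16)
(W(-1 + 5, -5) + H)² = ((1 - (-1 + 5)) + 16)² = ((1 - 1*4) + 16)² = ((1 - 4) + 16)² = (-3 + 16)² = 13² = 169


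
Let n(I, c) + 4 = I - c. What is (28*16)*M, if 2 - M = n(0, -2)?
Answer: 1792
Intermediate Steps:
n(I, c) = -4 + I - c (n(I, c) = -4 + (I - c) = -4 + I - c)
M = 4 (M = 2 - (-4 + 0 - 1*(-2)) = 2 - (-4 + 0 + 2) = 2 - 1*(-2) = 2 + 2 = 4)
(28*16)*M = (28*16)*4 = 448*4 = 1792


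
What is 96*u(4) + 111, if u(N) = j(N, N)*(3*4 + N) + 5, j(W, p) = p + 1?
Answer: 8271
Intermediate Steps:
j(W, p) = 1 + p
u(N) = 5 + (1 + N)*(12 + N) (u(N) = (1 + N)*(3*4 + N) + 5 = (1 + N)*(12 + N) + 5 = 5 + (1 + N)*(12 + N))
96*u(4) + 111 = 96*(17 + 4² + 13*4) + 111 = 96*(17 + 16 + 52) + 111 = 96*85 + 111 = 8160 + 111 = 8271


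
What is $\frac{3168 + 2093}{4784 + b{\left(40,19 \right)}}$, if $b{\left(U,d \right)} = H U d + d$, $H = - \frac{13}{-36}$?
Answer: $\frac{47349}{45697} \approx 1.0362$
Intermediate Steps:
$H = \frac{13}{36}$ ($H = \left(-13\right) \left(- \frac{1}{36}\right) = \frac{13}{36} \approx 0.36111$)
$b{\left(U,d \right)} = d + \frac{13 U d}{36}$ ($b{\left(U,d \right)} = \frac{13 U}{36} d + d = \frac{13 U d}{36} + d = d + \frac{13 U d}{36}$)
$\frac{3168 + 2093}{4784 + b{\left(40,19 \right)}} = \frac{3168 + 2093}{4784 + \frac{1}{36} \cdot 19 \left(36 + 13 \cdot 40\right)} = \frac{5261}{4784 + \frac{1}{36} \cdot 19 \left(36 + 520\right)} = \frac{5261}{4784 + \frac{1}{36} \cdot 19 \cdot 556} = \frac{5261}{4784 + \frac{2641}{9}} = \frac{5261}{\frac{45697}{9}} = 5261 \cdot \frac{9}{45697} = \frac{47349}{45697}$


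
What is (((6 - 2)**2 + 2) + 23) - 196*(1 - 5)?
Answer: 825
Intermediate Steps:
(((6 - 2)**2 + 2) + 23) - 196*(1 - 5) = ((4**2 + 2) + 23) - 196*(-4) = ((16 + 2) + 23) - 28*(-28) = (18 + 23) + 784 = 41 + 784 = 825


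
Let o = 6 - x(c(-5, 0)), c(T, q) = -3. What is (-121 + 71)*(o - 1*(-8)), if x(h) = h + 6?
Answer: -550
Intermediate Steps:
x(h) = 6 + h
o = 3 (o = 6 - (6 - 3) = 6 - 1*3 = 6 - 3 = 3)
(-121 + 71)*(o - 1*(-8)) = (-121 + 71)*(3 - 1*(-8)) = -50*(3 + 8) = -50*11 = -550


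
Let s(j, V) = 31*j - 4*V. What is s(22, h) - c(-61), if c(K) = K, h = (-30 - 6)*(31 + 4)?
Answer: 5783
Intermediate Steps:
h = -1260 (h = -36*35 = -1260)
s(j, V) = -4*V + 31*j
s(22, h) - c(-61) = (-4*(-1260) + 31*22) - 1*(-61) = (5040 + 682) + 61 = 5722 + 61 = 5783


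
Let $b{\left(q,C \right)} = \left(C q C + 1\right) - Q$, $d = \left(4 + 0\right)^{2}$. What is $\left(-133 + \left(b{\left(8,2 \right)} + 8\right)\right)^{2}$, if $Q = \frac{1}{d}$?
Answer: $\frac{2169729}{256} \approx 8475.5$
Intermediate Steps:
$d = 16$ ($d = 4^{2} = 16$)
$Q = \frac{1}{16} \approx 0.0625$
$b{\left(q,C \right)} = \frac{15}{16} + q C^{2}$ ($b{\left(q,C \right)} = \left(C q C + 1\right) - \frac{1}{16} = \left(q C^{2} + 1\right) - \frac{1}{16} = \left(1 + q C^{2}\right) - \frac{1}{16} = \frac{15}{16} + q C^{2}$)
$\left(-133 + \left(b{\left(8,2 \right)} + 8\right)\right)^{2} = \left(-133 + \left(\left(\frac{15}{16} + 8 \cdot 2^{2}\right) + 8\right)\right)^{2} = \left(-133 + \left(\left(\frac{15}{16} + 8 \cdot 4\right) + 8\right)\right)^{2} = \left(-133 + \left(\left(\frac{15}{16} + 32\right) + 8\right)\right)^{2} = \left(-133 + \left(\frac{527}{16} + 8\right)\right)^{2} = \left(-133 + \frac{655}{16}\right)^{2} = \left(- \frac{1473}{16}\right)^{2} = \frac{2169729}{256}$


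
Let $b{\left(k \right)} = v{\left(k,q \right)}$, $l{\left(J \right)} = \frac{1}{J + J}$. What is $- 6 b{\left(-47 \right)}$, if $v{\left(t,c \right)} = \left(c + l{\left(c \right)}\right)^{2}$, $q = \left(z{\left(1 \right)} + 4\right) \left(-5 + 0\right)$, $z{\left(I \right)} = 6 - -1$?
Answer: $- \frac{109843803}{6050} \approx -18156.0$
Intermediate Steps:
$z{\left(I \right)} = 7$ ($z{\left(I \right)} = 6 + 1 = 7$)
$l{\left(J \right)} = \frac{1}{2 J}$
$q = -55$ ($q = \left(7 + 4\right) \left(-5 + 0\right) = 11 \left(-5\right) = -55$)
$v{\left(t,c \right)} = \left(c + \frac{1}{2 c}\right)^{2}$
$b{\left(k \right)} = \frac{36614601}{12100}$ ($b{\left(k \right)} = \left(-55 + \frac{1}{2 \left(-55\right)}\right)^{2} = \left(-55 + \frac{1}{2} \left(- \frac{1}{55}\right)\right)^{2} = \left(-55 - \frac{1}{110}\right)^{2} = \left(- \frac{6051}{110}\right)^{2} = \frac{36614601}{12100}$)
$- 6 b{\left(-47 \right)} = \left(-6\right) \frac{36614601}{12100} = - \frac{109843803}{6050}$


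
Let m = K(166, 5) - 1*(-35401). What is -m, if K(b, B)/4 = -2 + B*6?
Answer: -35513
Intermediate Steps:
K(b, B) = -8 + 24*B (K(b, B) = 4*(-2 + B*6) = 4*(-2 + 6*B) = -8 + 24*B)
m = 35513 (m = (-8 + 24*5) - 1*(-35401) = (-8 + 120) + 35401 = 112 + 35401 = 35513)
-m = -1*35513 = -35513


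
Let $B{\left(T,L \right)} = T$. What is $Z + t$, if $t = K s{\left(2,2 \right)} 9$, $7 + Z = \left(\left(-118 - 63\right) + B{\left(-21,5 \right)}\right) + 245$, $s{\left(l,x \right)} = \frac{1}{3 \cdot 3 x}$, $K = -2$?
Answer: $35$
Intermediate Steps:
$s{\left(l,x \right)} = \frac{1}{9 x}$
$Z = 36$ ($Z = -7 + \left(\left(\left(-118 - 63\right) - 21\right) + 245\right) = -7 + \left(\left(-181 - 21\right) + 245\right) = -7 + \left(-202 + 245\right) = -7 + 43 = 36$)
$t = -1$ ($t = - 2 \frac{1}{9 \cdot 2} \cdot 9 = - 2 \cdot \frac{1}{9} \cdot \frac{1}{2} \cdot 9 = \left(-2\right) \frac{1}{18} \cdot 9 = \left(- \frac{1}{9}\right) 9 = -1$)
$Z + t = 36 - 1 = 35$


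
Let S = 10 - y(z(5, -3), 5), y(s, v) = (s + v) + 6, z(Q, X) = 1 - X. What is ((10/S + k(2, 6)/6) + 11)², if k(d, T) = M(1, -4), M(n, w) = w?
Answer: 625/9 ≈ 69.444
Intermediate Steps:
k(d, T) = -4
y(s, v) = 6 + s + v
S = -5 (S = 10 - (6 + (1 - 1*(-3)) + 5) = 10 - (6 + (1 + 3) + 5) = 10 - (6 + 4 + 5) = 10 - 1*15 = 10 - 15 = -5)
((10/S + k(2, 6)/6) + 11)² = ((10/(-5) - 4/6) + 11)² = ((10*(-⅕) - 4*⅙) + 11)² = ((-2 - ⅔) + 11)² = (-8/3 + 11)² = (25/3)² = 625/9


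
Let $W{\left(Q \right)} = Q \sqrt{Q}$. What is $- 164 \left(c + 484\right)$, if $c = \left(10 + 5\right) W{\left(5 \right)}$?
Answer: $-79376 - 12300 \sqrt{5} \approx -1.0688 \cdot 10^{5}$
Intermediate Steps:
$W{\left(Q \right)} = Q^{\frac{3}{2}}$
$c = 75 \sqrt{5}$ ($c = \left(10 + 5\right) 5^{\frac{3}{2}} = 15 \cdot 5 \sqrt{5} = 75 \sqrt{5} \approx 167.71$)
$- 164 \left(c + 484\right) = - 164 \left(75 \sqrt{5} + 484\right) = - 164 \left(484 + 75 \sqrt{5}\right) = -79376 - 12300 \sqrt{5}$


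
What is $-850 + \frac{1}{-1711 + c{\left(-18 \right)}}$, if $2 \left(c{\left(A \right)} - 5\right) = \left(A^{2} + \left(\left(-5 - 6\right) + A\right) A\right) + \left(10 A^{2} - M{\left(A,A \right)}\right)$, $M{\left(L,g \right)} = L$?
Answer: $- \frac{294099}{346} \approx -850.0$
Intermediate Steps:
$c{\left(A \right)} = 5 - \frac{A}{2} + \frac{11 A^{2}}{2} + \frac{A \left(-11 + A\right)}{2}$ ($c{\left(A \right)} = 5 + \frac{\left(A^{2} + \left(\left(-5 - 6\right) + A\right) A\right) + \left(10 A^{2} - A\right)}{2} = 5 + \frac{\left(A^{2} + \left(-11 + A\right) A\right) + \left(- A + 10 A^{2}\right)}{2} = 5 + \frac{\left(A^{2} + A \left(-11 + A\right)\right) + \left(- A + 10 A^{2}\right)}{2} = 5 + \frac{- A + 11 A^{2} + A \left(-11 + A\right)}{2} = 5 + \left(- \frac{A}{2} + \frac{11 A^{2}}{2} + \frac{A \left(-11 + A\right)}{2}\right) = 5 - \frac{A}{2} + \frac{11 A^{2}}{2} + \frac{A \left(-11 + A\right)}{2}$)
$-850 + \frac{1}{-1711 + c{\left(-18 \right)}} = -850 + \frac{1}{-1711 + \left(5 - -108 + 6 \left(-18\right)^{2}\right)} = -850 + \frac{1}{-1711 + \left(5 + 108 + 6 \cdot 324\right)} = -850 + \frac{1}{-1711 + \left(5 + 108 + 1944\right)} = -850 + \frac{1}{-1711 + 2057} = -850 + \frac{1}{346} = - \frac{294099}{346}$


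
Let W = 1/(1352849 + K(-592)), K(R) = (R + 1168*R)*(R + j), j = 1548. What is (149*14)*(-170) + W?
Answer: -234136095730181/660245039 ≈ -3.5462e+5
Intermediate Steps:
K(R) = 1169*R*(1548 + R) (K(R) = (R + 1168*R)*(R + 1548) = (1169*R)*(1548 + R) = 1169*R*(1548 + R))
W = -1/660245039 (W = 1/(1352849 + 1169*(-592)*(1548 - 592)) = 1/(1352849 + 1169*(-592)*956) = 1/(1352849 - 661597888) = 1/(-660245039) = -1/660245039 ≈ -1.5146e-9)
(149*14)*(-170) + W = (149*14)*(-170) - 1/660245039 = 2086*(-170) - 1/660245039 = -354620 - 1/660245039 = -234136095730181/660245039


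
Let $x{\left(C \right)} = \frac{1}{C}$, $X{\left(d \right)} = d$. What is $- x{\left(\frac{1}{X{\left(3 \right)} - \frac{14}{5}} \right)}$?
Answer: $- \frac{1}{5} \approx -0.2$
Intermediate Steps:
$- x{\left(\frac{1}{X{\left(3 \right)} - \frac{14}{5}} \right)} = - \frac{1}{\frac{1}{3 - \frac{14}{5}}} = - \frac{1}{\frac{1}{\frac{1}{5}}} = - \frac{1}{5}$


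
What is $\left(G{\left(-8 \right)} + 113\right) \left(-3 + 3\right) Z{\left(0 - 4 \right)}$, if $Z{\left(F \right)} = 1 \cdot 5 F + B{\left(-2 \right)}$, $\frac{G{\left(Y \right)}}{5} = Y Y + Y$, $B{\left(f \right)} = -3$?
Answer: $0$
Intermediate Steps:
$G{\left(Y \right)} = 5 Y + 5 Y^{2}$ ($G{\left(Y \right)} = 5 \left(Y Y + Y\right) = 5 \left(Y^{2} + Y\right) = 5 \left(Y + Y^{2}\right) = 5 Y + 5 Y^{2}$)
$Z{\left(F \right)} = -3 + 5 F$ ($Z{\left(F \right)} = 1 \cdot 5 F - 3 = 5 F - 3 = -3 + 5 F$)
$\left(G{\left(-8 \right)} + 113\right) \left(-3 + 3\right) Z{\left(0 - 4 \right)} = \left(5 \left(-8\right) \left(1 - 8\right) + 113\right) \left(-3 + 3\right) \left(-3 + 5 \left(0 - 4\right)\right) = \left(5 \left(-8\right) \left(-7\right) + 113\right) 0 \left(-3 + 5 \left(-4\right)\right) = \left(280 + 113\right) 0 \left(-3 - 20\right) = 393 \cdot 0 \left(-23\right) = 393 \cdot 0 = 0$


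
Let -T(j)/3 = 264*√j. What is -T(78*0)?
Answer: 0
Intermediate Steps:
T(j) = -792*√j
-T(78*0) = -(-792)*√(78*0) = -(-792)*√0 = -(-792)*0 = -1*0 = 0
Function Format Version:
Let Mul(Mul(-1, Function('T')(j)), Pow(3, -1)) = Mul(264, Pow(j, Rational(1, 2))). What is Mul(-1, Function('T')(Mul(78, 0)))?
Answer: 0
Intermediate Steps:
Function('T')(j) = Mul(-792, Pow(j, Rational(1, 2))) (Function('T')(j) = Mul(-3, Mul(264, Pow(j, Rational(1, 2)))) = Mul(-792, Pow(j, Rational(1, 2))))
Mul(-1, Function('T')(Mul(78, 0))) = Mul(-1, Mul(-792, Pow(Mul(78, 0), Rational(1, 2)))) = Mul(-1, Mul(-792, Pow(0, Rational(1, 2)))) = Mul(-1, Mul(-792, 0)) = Mul(-1, 0) = 0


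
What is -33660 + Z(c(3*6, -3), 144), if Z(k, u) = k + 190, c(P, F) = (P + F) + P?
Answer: -33437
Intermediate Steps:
c(P, F) = F + 2*P (c(P, F) = (F + P) + P = F + 2*P)
Z(k, u) = 190 + k
-33660 + Z(c(3*6, -3), 144) = -33660 + (190 + (-3 + 2*(3*6))) = -33660 + (190 + (-3 + 2*18)) = -33660 + (190 + (-3 + 36)) = -33660 + (190 + 33) = -33660 + 223 = -33437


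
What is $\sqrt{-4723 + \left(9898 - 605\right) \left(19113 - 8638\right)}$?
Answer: $2 \sqrt{24334863} \approx 9866.1$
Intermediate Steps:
$\sqrt{-4723 + \left(9898 - 605\right) \left(19113 - 8638\right)} = \sqrt{-4723 + 9293 \cdot 10475} = \sqrt{-4723 + 97344175} = \sqrt{97339452} = 2 \sqrt{24334863}$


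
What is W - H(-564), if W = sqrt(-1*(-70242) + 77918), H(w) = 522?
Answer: -522 + 8*sqrt(2315) ≈ -137.08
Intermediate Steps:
W = 8*sqrt(2315) (W = sqrt(70242 + 77918) = sqrt(148160) = 8*sqrt(2315) ≈ 384.92)
W - H(-564) = 8*sqrt(2315) - 1*522 = 8*sqrt(2315) - 522 = -522 + 8*sqrt(2315)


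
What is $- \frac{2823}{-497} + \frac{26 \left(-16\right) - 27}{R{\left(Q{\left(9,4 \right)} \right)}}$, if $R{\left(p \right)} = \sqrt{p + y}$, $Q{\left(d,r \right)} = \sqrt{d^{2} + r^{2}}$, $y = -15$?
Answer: $\frac{2823}{497} + \frac{443 i}{\sqrt{15 - \sqrt{97}}} \approx 5.6801 + 195.19 i$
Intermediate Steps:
$R{\left(p \right)} = \sqrt{-15 + p}$ ($R{\left(p \right)} = \sqrt{p - 15} = \sqrt{-15 + p}$)
$- \frac{2823}{-497} + \frac{26 \left(-16\right) - 27}{R{\left(Q{\left(9,4 \right)} \right)}} = - \frac{2823}{-497} + \frac{26 \left(-16\right) - 27}{\sqrt{-15 + \sqrt{9^{2} + 4^{2}}}} = \left(-2823\right) \left(- \frac{1}{497}\right) + \frac{-416 - 27}{\sqrt{-15 + \sqrt{81 + 16}}} = \frac{2823}{497} - \frac{443}{\sqrt{-15 + \sqrt{97}}}$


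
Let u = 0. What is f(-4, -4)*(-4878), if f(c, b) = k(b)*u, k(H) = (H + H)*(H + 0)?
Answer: 0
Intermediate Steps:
k(H) = 2*H² (k(H) = (2*H)*H = 2*H²)
f(c, b) = 0 (f(c, b) = (2*b²)*0 = 0)
f(-4, -4)*(-4878) = 0*(-4878) = 0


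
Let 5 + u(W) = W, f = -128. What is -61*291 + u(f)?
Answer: -17884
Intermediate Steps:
u(W) = -5 + W
-61*291 + u(f) = -61*291 + (-5 - 128) = -17751 - 133 = -17884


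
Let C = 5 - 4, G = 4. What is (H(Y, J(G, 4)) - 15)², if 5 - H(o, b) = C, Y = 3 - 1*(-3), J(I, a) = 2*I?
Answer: 121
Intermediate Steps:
Y = 6 (Y = 3 + 3 = 6)
C = 1
H(o, b) = 4 (H(o, b) = 5 - 1*1 = 5 - 1 = 4)
(H(Y, J(G, 4)) - 15)² = (4 - 15)² = (-11)² = 121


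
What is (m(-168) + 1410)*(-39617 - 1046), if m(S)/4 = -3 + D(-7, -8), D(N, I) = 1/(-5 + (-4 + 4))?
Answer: -284071718/5 ≈ -5.6814e+7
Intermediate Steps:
D(N, I) = -1/5 (D(N, I) = 1/(-5 + 0) = 1/(-5) = -1/5)
m(S) = -64/5 (m(S) = 4*(-3 - 1/5) = 4*(-16/5) = -64/5)
(m(-168) + 1410)*(-39617 - 1046) = (-64/5 + 1410)*(-39617 - 1046) = (6986/5)*(-40663) = -284071718/5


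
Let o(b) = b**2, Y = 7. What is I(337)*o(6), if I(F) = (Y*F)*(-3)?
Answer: -254772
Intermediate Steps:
I(F) = -21*F (I(F) = (7*F)*(-3) = -21*F)
I(337)*o(6) = -21*337*6**2 = -7077*36 = -254772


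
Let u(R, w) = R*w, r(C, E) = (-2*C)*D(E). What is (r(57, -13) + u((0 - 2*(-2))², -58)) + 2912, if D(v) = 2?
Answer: 1756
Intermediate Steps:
r(C, E) = -4*C (r(C, E) = -2*C*2 = -4*C)
(r(57, -13) + u((0 - 2*(-2))², -58)) + 2912 = (-4*57 + (0 - 2*(-2))²*(-58)) + 2912 = (-228 + (0 + 4)²*(-58)) + 2912 = (-228 + 4²*(-58)) + 2912 = (-228 + 16*(-58)) + 2912 = (-228 - 928) + 2912 = -1156 + 2912 = 1756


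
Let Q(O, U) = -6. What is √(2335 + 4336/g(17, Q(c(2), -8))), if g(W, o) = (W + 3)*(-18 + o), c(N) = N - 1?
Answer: √2093370/30 ≈ 48.228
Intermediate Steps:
c(N) = -1 + N
g(W, o) = (-18 + o)*(3 + W) (g(W, o) = (3 + W)*(-18 + o) = (-18 + o)*(3 + W))
√(2335 + 4336/g(17, Q(c(2), -8))) = √(2335 + 4336/(-54 - 18*17 + 3*(-6) + 17*(-6))) = √(2335 + 4336/(-54 - 306 - 18 - 102)) = √(2335 + 4336/(-480)) = √(2335 + 4336*(-1/480)) = √(2335 - 271/30) = √(69779/30) = √2093370/30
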